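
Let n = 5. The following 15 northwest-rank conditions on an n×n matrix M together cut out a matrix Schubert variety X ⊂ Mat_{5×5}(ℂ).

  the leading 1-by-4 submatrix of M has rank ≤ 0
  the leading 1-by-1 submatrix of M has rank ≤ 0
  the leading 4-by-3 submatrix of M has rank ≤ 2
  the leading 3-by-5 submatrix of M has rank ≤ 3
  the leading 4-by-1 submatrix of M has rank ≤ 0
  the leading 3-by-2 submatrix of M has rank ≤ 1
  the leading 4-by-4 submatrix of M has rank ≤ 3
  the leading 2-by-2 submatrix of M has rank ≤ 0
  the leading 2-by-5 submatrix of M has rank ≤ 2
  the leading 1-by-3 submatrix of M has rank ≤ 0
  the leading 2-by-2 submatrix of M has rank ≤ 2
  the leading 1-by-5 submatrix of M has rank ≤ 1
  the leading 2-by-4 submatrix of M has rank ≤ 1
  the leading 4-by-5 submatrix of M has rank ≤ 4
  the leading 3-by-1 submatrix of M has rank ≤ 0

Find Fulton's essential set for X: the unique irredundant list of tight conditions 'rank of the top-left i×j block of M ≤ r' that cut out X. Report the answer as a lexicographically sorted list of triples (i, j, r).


Reconstructing r_w from the 15 given conditions:

  row 1: 0  0  0  0  1
  row 2: 0  0  1  1  2
  row 3: 0  1  2  2  3
  row 4: 0  1  2  3  4
  row 5: 1  2  3  4  5

the unique w with this rank table is (5, 3, 2, 4, 1).

|D(w)|=8, |Ess(w)|=3:

[(1, 4, 0), (2, 2, 0), (4, 1, 0)]


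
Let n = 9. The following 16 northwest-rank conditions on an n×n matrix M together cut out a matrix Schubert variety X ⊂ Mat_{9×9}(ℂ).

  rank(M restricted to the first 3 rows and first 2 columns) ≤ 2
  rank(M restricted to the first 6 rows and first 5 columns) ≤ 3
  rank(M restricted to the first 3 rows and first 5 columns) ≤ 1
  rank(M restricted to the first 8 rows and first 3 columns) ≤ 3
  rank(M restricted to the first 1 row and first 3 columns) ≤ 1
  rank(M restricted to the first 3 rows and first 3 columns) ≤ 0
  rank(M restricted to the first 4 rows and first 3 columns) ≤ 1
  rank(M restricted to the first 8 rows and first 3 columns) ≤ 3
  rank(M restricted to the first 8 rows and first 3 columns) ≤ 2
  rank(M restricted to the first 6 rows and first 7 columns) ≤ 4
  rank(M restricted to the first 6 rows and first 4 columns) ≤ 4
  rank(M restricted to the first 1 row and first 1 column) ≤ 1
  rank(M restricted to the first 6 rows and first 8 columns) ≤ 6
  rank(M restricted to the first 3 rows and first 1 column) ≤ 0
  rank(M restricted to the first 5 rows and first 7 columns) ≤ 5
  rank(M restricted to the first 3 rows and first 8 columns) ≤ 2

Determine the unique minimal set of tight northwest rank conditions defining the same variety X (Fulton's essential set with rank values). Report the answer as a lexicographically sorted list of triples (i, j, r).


The tightest implied rank at each (i,j), from the 16 conditions:

  row 1: 0 0 0 1 1 1 1 1 1
  row 2: 0 0 0 1 1 2 2 2 2
  row 3: 0 0 0 1 1 2 2 2 3
  row 4: 1 1 1 2 2 3 3 3 4
  row 5: 1 2 2 3 3 4 4 4 5
  row 6: 1 2 2 3 3 4 4 5 6
  row 7: 1 2 2 3 4 5 5 6 7
  row 8: 1 2 2 3 4 5 6 7 8
  row 9: 1 2 3 4 5 6 7 8 9

so w = (4, 6, 9, 1, 2, 8, 5, 7, 3).

D(w) has 18 cells with 6 SE-corners; essential set:

[(3, 3, 0), (3, 5, 1), (3, 8, 2), (6, 5, 3), (6, 7, 4), (8, 3, 2)]


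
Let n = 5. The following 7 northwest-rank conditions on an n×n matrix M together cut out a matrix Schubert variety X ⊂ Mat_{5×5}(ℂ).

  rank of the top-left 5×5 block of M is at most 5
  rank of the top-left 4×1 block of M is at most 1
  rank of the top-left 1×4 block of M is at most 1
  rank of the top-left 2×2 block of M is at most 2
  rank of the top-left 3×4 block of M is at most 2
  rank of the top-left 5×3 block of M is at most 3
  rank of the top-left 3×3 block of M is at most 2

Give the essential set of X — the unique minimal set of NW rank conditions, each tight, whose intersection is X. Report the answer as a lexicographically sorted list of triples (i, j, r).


Propagating the 7 rank bounds to every northwest block:

  row 1: 1  1  1  1  1
  row 2: 1  2  2  2  2
  row 3: 1  2  2  2  3
  row 4: 1  2  3  3  4
  row 5: 1  2  3  4  5

giving w = (1, 2, 5, 3, 4) via Δ²R.

|D(w)|=2, |Ess(w)|=1:

[(3, 4, 2)]


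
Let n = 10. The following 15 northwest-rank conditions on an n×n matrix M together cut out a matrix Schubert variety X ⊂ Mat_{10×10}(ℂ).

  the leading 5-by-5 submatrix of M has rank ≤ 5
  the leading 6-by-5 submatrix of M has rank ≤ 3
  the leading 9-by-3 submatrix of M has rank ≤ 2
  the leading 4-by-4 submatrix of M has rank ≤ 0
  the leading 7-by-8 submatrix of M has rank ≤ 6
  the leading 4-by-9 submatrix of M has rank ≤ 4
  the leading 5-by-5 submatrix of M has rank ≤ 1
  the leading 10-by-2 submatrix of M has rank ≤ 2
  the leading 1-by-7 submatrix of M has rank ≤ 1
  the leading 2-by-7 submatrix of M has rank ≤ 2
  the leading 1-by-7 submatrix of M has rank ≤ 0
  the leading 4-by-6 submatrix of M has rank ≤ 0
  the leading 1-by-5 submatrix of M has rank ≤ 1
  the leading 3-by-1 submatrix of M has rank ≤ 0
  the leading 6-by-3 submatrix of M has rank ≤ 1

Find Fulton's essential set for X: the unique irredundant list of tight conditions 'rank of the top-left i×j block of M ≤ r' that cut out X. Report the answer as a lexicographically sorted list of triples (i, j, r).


The tightest implied rank at each (i,j), from the 15 conditions:

  i=1: 0 0 0 0 0 0 0 1 1 1
  i=2: 0 0 0 0 0 0 1 2 2 2
  i=3: 0 0 0 0 0 0 1 2 3 3
  i=4: 0 0 0 0 0 0 1 2 3 4
  i=5: 1 1 1 1 1 1 2 3 4 5
  i=6: 1 1 1 2 2 2 3 4 5 6
  i=7: 1 2 2 3 3 3 4 5 6 7
  i=8: 1 2 2 3 4 4 5 6 7 8
  i=9: 1 2 2 3 4 5 6 7 8 9
  i=10: 1 2 3 4 5 6 7 8 9 10

the unique w with this rank table is (8, 7, 9, 10, 1, 4, 2, 5, 6, 3).

Fulton essential set (4 of the 29 Rothe cells):

[(1, 7, 0), (4, 6, 0), (6, 3, 1), (9, 3, 2)]


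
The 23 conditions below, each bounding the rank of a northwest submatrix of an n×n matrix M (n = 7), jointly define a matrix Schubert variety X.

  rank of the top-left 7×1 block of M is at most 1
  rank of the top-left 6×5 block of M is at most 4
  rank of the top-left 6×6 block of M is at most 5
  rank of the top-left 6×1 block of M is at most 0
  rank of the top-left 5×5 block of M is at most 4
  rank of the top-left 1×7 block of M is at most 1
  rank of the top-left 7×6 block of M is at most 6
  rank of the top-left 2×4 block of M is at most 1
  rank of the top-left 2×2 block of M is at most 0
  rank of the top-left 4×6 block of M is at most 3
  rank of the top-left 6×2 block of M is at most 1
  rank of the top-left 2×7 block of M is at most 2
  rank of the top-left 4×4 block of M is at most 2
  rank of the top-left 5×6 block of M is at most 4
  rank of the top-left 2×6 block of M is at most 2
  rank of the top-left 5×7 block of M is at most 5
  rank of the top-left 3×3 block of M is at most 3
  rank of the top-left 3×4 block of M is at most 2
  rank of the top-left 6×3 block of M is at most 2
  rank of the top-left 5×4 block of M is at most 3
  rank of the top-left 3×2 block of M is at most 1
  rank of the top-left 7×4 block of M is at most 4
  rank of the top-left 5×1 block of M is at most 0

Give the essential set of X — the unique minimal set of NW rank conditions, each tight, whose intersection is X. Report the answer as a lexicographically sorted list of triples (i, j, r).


Rank table r_w(7×7) implied by the 23 constraints:

  0 | 0 | 1 | 1 | 1 | 1 | 1
  0 | 0 | 1 | 1 | 2 | 2 | 2
  0 | 1 | 2 | 2 | 3 | 3 | 3
  0 | 1 | 2 | 2 | 3 | 3 | 4
  0 | 1 | 2 | 3 | 4 | 4 | 5
  0 | 1 | 2 | 3 | 4 | 5 | 6
  1 | 2 | 3 | 4 | 5 | 6 | 7

hence w(1..7) = (3, 5, 2, 7, 4, 6, 1).

ℓ(w)=11; the 5 essential cells (i,j,r):

[(2, 2, 0), (2, 4, 1), (4, 4, 2), (4, 6, 3), (6, 1, 0)]


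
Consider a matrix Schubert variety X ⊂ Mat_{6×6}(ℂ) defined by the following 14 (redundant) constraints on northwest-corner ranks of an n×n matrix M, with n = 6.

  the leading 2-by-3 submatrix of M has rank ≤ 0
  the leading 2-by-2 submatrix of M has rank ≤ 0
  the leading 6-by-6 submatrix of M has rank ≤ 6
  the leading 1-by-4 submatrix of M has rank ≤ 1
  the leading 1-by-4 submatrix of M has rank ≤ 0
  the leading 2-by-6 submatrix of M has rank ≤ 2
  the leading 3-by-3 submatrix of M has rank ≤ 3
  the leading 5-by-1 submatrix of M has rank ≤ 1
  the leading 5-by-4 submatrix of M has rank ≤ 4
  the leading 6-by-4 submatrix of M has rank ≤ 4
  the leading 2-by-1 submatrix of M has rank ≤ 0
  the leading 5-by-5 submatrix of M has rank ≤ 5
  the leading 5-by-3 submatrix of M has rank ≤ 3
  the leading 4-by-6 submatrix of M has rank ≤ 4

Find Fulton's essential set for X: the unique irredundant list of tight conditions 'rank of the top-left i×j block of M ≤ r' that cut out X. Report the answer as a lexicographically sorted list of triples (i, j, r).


Reconstructing r_w from the 14 given conditions:

  row 1: 0 | 0 | 0 | 0 | 1 | 1
  row 2: 0 | 0 | 0 | 1 | 2 | 2
  row 3: 1 | 1 | 1 | 2 | 3 | 3
  row 4: 1 | 2 | 2 | 3 | 4 | 4
  row 5: 1 | 2 | 3 | 4 | 5 | 5
  row 6: 1 | 2 | 3 | 4 | 5 | 6

the unique w with this rank table is (5, 4, 1, 2, 3, 6).

|D(w)|=7, |Ess(w)|=2:

[(1, 4, 0), (2, 3, 0)]


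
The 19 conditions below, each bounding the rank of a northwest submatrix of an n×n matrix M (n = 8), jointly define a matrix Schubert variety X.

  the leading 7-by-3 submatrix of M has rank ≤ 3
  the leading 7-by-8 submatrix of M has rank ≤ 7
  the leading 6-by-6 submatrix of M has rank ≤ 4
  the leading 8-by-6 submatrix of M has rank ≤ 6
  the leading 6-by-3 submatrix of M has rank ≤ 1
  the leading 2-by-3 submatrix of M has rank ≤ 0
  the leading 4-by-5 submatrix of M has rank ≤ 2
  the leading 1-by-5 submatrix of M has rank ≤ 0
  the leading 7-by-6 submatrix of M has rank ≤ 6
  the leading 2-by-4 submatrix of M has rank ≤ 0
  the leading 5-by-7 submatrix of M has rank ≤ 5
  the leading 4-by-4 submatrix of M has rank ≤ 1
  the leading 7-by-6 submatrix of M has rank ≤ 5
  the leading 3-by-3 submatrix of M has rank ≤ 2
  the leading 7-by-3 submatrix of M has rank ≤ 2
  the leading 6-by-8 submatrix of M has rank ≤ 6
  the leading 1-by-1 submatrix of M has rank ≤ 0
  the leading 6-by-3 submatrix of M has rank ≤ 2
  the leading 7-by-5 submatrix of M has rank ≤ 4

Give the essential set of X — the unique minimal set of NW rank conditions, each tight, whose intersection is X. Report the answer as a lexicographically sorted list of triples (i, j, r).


The tightest implied rank at each (i,j), from the 19 conditions:

  i=1: 0, 0, 0, 0, 0, 1, 1, 1
  i=2: 0, 0, 0, 0, 1, 2, 2, 2
  i=3: 1, 1, 1, 1, 2, 3, 3, 3
  i=4: 1, 1, 1, 1, 2, 3, 4, 4
  i=5: 1, 1, 1, 2, 3, 4, 5, 5
  i=6: 1, 1, 1, 2, 3, 4, 5, 6
  i=7: 1, 2, 2, 3, 4, 5, 6, 7
  i=8: 1, 2, 3, 4, 5, 6, 7, 8

reading off 1-entries of Δ²R: w = (6, 5, 1, 7, 4, 8, 2, 3).

Rothe diagram D(w) (16 cells), 4 SE-corners (essential conditions):

[(1, 5, 0), (2, 4, 0), (4, 4, 1), (6, 3, 1)]


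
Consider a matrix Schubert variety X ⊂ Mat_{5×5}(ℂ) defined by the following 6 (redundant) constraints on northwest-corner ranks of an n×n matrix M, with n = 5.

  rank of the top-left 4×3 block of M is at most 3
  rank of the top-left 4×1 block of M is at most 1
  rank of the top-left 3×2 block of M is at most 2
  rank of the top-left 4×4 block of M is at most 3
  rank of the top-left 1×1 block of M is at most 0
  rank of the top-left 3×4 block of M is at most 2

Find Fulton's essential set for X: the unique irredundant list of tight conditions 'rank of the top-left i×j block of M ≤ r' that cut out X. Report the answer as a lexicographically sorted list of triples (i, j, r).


Rank table r_w(5×5) implied by the 6 constraints:

  R[1]: 0, 1, 1, 1, 1
  R[2]: 1, 2, 2, 2, 2
  R[3]: 1, 2, 2, 2, 3
  R[4]: 1, 2, 3, 3, 4
  R[5]: 1, 2, 3, 4, 5

the unique w with this rank table is (2, 1, 5, 3, 4).

D(w) has 3 cells with 2 SE-corners; essential set:

[(1, 1, 0), (3, 4, 2)]


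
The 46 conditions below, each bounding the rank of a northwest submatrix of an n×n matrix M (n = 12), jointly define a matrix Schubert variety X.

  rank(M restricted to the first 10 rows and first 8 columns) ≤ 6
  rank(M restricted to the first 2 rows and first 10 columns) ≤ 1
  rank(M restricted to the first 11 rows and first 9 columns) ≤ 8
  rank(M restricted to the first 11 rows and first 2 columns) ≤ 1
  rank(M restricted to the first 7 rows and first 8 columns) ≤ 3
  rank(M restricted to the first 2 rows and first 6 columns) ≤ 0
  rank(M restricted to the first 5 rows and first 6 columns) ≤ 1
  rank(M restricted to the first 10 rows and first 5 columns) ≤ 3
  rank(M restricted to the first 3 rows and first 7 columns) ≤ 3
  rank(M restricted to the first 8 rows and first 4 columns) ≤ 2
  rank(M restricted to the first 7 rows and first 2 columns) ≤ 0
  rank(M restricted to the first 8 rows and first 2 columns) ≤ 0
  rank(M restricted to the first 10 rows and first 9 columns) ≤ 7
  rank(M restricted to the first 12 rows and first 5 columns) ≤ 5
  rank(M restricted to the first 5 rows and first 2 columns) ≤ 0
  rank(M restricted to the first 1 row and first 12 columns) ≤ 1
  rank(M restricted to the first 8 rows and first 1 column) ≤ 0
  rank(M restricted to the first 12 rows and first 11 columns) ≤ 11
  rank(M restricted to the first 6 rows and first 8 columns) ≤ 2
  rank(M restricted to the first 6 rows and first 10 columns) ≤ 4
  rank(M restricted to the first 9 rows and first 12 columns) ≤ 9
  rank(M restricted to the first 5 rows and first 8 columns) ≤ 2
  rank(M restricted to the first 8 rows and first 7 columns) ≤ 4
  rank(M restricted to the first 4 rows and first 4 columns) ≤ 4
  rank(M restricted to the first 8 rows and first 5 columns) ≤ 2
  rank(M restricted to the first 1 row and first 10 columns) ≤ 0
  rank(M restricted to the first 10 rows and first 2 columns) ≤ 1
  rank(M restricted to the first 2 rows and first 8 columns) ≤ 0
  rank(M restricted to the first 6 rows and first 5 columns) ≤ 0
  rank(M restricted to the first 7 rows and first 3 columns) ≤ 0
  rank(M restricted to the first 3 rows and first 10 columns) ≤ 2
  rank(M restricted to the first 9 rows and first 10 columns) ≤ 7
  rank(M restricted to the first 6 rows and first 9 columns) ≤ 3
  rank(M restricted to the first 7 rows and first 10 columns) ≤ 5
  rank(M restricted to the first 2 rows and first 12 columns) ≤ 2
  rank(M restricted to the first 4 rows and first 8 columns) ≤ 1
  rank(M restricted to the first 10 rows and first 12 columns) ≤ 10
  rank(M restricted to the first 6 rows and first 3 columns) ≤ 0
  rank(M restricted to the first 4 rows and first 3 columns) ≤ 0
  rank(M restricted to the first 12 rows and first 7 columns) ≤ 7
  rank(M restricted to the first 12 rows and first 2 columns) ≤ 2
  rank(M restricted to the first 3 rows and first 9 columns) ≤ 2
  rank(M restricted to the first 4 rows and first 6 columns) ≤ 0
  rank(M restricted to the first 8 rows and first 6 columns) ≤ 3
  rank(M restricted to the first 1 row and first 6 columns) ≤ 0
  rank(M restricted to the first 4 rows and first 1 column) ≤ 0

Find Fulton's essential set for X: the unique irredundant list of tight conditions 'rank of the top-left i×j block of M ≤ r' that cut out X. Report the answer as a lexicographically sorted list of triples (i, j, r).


The tightest implied rank at each (i,j), from the 46 conditions:

  R[1]: 0 0 0 0 0 0 0 0 0 0 1 1
  R[2]: 0 0 0 0 0 0 0 0 1 1 2 2
  R[3]: 0 0 0 0 0 0 1 1 2 2 3 3
  R[4]: 0 0 0 0 0 0 1 1 2 3 4 4
  R[5]: 0 0 0 0 0 1 2 2 3 4 5 5
  R[6]: 0 0 0 0 0 1 2 2 3 4 5 6
  R[7]: 0 0 0 1 1 2 3 3 4 5 6 7
  R[8]: 0 0 1 2 2 3 4 4 5 6 7 8
  R[9]: 1 1 2 3 3 4 5 5 6 7 8 9
  R[10]: 1 1 2 3 3 4 5 6 7 8 9 10
  R[11]: 1 1 2 3 4 5 6 7 8 9 10 11
  R[12]: 1 2 3 4 5 6 7 8 9 10 11 12

giving w = (11, 9, 7, 10, 6, 12, 4, 3, 1, 8, 5, 2) via Δ²R.

|D(w)|=50, |Ess(w)|=10:

[(1, 10, 0), (2, 8, 0), (4, 6, 0), (4, 8, 1), (6, 5, 0), (6, 8, 2), (7, 3, 0), (8, 2, 0), (10, 5, 3), (11, 2, 1)]


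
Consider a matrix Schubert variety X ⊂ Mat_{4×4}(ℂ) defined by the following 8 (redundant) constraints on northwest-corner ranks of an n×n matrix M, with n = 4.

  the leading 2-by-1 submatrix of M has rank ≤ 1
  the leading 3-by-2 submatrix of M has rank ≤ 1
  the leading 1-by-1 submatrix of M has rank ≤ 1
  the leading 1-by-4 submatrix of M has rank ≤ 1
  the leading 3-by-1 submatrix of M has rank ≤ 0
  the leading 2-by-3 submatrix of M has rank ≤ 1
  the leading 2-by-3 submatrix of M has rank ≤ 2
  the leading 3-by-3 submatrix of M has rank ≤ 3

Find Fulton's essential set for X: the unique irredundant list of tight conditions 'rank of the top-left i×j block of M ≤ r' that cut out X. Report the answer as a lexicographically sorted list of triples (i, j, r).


Reconstructing r_w from the 8 given conditions:

  i=1: 0, 1, 1, 1
  i=2: 0, 1, 1, 2
  i=3: 0, 1, 2, 3
  i=4: 1, 2, 3, 4

second differences of R give the permutation w = (2, 4, 3, 1).

ℓ(w)=4; the 2 essential cells (i,j,r):

[(2, 3, 1), (3, 1, 0)]


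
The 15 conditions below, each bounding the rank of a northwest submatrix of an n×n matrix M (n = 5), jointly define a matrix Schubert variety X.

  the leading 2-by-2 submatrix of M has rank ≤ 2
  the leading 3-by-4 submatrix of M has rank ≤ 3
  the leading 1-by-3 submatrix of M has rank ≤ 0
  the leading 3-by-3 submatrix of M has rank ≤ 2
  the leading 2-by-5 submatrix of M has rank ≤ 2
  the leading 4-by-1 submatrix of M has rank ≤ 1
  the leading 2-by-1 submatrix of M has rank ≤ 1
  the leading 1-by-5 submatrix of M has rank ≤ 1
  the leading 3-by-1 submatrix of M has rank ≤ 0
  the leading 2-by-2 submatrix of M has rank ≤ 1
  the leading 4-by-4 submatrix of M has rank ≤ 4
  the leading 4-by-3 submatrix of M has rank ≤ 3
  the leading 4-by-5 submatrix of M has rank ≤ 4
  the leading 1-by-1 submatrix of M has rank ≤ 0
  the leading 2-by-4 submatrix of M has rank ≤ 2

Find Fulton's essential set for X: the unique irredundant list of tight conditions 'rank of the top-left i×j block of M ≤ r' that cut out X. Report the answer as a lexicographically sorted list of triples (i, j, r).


Computing R[i][j] = min implied NW-rank bound (n=5, 15 conditions):

  row 1: 0, 0, 0, 1, 1
  row 2: 0, 1, 1, 2, 2
  row 3: 0, 1, 2, 3, 3
  row 4: 1, 2, 3, 4, 4
  row 5: 1, 2, 3, 4, 5

hence w(1..5) = (4, 2, 3, 1, 5).

2 SE-corners of the 5-cell Rothe diagram give Ess(w):

[(1, 3, 0), (3, 1, 0)]


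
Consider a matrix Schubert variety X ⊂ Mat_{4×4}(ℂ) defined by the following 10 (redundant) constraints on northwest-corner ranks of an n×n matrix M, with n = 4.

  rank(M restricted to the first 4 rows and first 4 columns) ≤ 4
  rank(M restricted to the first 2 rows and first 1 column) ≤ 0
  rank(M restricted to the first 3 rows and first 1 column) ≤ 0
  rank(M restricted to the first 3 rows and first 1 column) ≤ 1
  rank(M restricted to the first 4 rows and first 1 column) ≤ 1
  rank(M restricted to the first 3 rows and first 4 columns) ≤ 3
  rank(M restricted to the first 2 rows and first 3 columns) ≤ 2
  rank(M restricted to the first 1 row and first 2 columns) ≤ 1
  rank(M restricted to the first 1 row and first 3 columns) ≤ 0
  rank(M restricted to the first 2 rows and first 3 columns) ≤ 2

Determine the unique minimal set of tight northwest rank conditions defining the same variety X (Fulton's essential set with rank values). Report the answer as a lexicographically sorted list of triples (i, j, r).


Computing R[i][j] = min implied NW-rank bound (n=4, 10 conditions):

  i=1: 0, 0, 0, 1
  i=2: 0, 1, 1, 2
  i=3: 0, 1, 2, 3
  i=4: 1, 2, 3, 4

second differences of R give the permutation w = (4, 2, 3, 1).

D(w) has 5 cells with 2 SE-corners; essential set:

[(1, 3, 0), (3, 1, 0)]


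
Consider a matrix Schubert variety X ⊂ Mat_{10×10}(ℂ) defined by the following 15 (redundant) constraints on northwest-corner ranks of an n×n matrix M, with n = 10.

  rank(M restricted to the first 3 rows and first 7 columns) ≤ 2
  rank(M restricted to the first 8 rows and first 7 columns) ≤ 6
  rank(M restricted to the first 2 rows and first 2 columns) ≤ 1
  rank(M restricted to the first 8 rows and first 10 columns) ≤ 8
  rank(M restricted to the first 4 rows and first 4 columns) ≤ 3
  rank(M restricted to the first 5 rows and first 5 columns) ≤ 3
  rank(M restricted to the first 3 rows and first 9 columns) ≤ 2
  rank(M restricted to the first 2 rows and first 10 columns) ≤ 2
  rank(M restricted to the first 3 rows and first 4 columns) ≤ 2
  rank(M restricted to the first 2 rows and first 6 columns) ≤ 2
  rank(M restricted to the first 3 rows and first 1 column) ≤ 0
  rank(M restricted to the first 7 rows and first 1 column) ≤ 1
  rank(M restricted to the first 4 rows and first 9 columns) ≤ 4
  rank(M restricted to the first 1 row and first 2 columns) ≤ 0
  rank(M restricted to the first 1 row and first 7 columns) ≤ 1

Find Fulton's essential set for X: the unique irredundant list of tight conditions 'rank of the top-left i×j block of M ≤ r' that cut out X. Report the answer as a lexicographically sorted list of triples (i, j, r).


The tightest implied rank at each (i,j), from the 15 conditions:

  R[1]: 0 | 0 | 1 | 1 | 1 | 1 | 1 | 1 | 1 | 1
  R[2]: 0 | 1 | 2 | 2 | 2 | 2 | 2 | 2 | 2 | 2
  R[3]: 0 | 1 | 2 | 2 | 2 | 2 | 2 | 2 | 2 | 3
  R[4]: 1 | 2 | 3 | 3 | 3 | 3 | 3 | 3 | 3 | 4
  R[5]: 1 | 2 | 3 | 3 | 3 | 4 | 4 | 4 | 4 | 5
  R[6]: 1 | 2 | 3 | 4 | 4 | 5 | 5 | 5 | 5 | 6
  R[7]: 1 | 2 | 3 | 4 | 5 | 6 | 6 | 6 | 6 | 7
  R[8]: 1 | 2 | 3 | 4 | 5 | 6 | 6 | 7 | 7 | 8
  R[9]: 1 | 2 | 3 | 4 | 5 | 6 | 7 | 8 | 8 | 9
  R[10]: 1 | 2 | 3 | 4 | 5 | 6 | 7 | 8 | 9 | 10

hence w(1..10) = (3, 2, 10, 1, 6, 4, 5, 8, 7, 9).

D(w) has 13 cells with 5 SE-corners; essential set:

[(1, 2, 0), (3, 1, 0), (3, 9, 2), (5, 5, 3), (8, 7, 6)]


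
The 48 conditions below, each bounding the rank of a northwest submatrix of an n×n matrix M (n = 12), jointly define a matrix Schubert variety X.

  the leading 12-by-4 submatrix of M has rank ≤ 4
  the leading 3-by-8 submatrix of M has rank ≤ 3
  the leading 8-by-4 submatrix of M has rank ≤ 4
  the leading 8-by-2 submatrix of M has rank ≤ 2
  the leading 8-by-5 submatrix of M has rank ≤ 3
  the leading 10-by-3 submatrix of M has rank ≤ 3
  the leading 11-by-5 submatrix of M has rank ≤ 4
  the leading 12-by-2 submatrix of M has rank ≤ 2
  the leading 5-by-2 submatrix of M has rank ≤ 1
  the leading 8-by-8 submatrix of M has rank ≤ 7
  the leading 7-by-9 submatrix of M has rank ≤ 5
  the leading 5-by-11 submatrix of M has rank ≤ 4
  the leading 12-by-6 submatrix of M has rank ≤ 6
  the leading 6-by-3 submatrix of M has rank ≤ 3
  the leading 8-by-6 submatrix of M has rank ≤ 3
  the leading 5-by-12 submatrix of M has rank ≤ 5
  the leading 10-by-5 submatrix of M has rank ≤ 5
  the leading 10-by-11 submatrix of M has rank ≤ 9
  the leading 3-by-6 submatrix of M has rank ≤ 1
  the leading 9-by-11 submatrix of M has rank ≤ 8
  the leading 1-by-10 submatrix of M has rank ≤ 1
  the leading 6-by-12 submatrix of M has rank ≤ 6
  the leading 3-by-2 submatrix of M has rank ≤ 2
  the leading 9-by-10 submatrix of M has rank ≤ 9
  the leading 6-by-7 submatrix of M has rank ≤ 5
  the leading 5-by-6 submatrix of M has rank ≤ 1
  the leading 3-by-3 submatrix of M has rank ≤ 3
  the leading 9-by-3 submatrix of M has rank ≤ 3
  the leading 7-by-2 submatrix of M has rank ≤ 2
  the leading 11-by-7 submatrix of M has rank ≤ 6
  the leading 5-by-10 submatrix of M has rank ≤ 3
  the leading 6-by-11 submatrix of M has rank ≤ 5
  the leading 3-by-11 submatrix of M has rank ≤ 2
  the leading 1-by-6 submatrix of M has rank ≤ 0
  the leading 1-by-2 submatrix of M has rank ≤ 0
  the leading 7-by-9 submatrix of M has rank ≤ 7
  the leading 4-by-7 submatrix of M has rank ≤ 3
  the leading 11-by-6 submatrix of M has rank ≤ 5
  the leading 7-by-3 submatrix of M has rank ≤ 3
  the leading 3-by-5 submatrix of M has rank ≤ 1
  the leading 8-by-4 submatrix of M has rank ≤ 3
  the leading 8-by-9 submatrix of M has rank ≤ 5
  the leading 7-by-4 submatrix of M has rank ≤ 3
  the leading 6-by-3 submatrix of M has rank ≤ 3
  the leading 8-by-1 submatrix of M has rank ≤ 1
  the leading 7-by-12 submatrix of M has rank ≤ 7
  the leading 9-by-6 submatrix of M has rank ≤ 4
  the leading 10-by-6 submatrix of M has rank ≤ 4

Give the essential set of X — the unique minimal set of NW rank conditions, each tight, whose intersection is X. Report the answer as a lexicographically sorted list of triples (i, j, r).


Reconstructing r_w from the 48 given conditions:

  i=1: 0 0 0 0 0 0 1 1 1 1 1 1
  i=2: 1 1 1 1 1 1 2 2 2 2 2 2
  i=3: 1 1 1 1 1 1 2 2 2 2 2 3
  i=4: 1 1 1 1 1 1 2 3 3 3 3 4
  i=5: 1 1 1 1 1 1 2 3 3 3 4 5
  i=6: 1 2 2 2 2 2 3 4 4 4 5 6
  i=7: 1 2 3 3 3 3 4 5 5 5 6 7
  i=8: 1 2 3 3 3 3 4 5 5 6 7 8
  i=9: 1 2 3 4 4 4 5 6 6 7 8 9
  i=10: 1 2 3 4 4 4 5 6 7 8 9 10
  i=11: 1 2 3 4 4 5 6 7 8 9 10 11
  i=12: 1 2 3 4 5 6 7 8 9 10 11 12

reading off 1-entries of Δ²R: w = (7, 1, 12, 8, 11, 2, 3, 10, 4, 9, 6, 5).

|D(w)|=34, |Ess(w)|=8:

[(1, 6, 0), (3, 11, 2), (5, 6, 1), (5, 10, 3), (8, 6, 3), (8, 9, 5), (10, 6, 4), (11, 5, 4)]


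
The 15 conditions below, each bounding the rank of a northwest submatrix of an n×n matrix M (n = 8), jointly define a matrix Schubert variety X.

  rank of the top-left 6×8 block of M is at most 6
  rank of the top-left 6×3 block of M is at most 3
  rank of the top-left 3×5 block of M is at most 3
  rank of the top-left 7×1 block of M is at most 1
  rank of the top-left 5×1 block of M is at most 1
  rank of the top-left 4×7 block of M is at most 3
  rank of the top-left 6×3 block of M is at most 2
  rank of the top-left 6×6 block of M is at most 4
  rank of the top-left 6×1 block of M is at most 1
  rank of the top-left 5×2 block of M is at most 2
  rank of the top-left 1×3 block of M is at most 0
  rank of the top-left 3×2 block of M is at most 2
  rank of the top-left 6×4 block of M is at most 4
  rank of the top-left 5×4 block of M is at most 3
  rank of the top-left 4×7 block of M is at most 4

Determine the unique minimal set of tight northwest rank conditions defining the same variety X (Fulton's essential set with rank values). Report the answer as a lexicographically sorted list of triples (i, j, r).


The tightest implied rank at each (i,j), from the 15 conditions:

  i=1: 0 | 0 | 0 | 1 | 1 | 1 | 1 | 1
  i=2: 1 | 1 | 1 | 2 | 2 | 2 | 2 | 2
  i=3: 1 | 2 | 2 | 3 | 3 | 3 | 3 | 3
  i=4: 1 | 2 | 2 | 3 | 3 | 3 | 3 | 4
  i=5: 1 | 2 | 2 | 3 | 4 | 4 | 4 | 5
  i=6: 1 | 2 | 2 | 3 | 4 | 4 | 5 | 6
  i=7: 1 | 2 | 3 | 4 | 5 | 5 | 6 | 7
  i=8: 1 | 2 | 3 | 4 | 5 | 6 | 7 | 8

second differences of R give the permutation w = (4, 1, 2, 8, 5, 7, 3, 6).

Fulton essential set (4 of the 10 Rothe cells):

[(1, 3, 0), (4, 7, 3), (6, 3, 2), (6, 6, 4)]


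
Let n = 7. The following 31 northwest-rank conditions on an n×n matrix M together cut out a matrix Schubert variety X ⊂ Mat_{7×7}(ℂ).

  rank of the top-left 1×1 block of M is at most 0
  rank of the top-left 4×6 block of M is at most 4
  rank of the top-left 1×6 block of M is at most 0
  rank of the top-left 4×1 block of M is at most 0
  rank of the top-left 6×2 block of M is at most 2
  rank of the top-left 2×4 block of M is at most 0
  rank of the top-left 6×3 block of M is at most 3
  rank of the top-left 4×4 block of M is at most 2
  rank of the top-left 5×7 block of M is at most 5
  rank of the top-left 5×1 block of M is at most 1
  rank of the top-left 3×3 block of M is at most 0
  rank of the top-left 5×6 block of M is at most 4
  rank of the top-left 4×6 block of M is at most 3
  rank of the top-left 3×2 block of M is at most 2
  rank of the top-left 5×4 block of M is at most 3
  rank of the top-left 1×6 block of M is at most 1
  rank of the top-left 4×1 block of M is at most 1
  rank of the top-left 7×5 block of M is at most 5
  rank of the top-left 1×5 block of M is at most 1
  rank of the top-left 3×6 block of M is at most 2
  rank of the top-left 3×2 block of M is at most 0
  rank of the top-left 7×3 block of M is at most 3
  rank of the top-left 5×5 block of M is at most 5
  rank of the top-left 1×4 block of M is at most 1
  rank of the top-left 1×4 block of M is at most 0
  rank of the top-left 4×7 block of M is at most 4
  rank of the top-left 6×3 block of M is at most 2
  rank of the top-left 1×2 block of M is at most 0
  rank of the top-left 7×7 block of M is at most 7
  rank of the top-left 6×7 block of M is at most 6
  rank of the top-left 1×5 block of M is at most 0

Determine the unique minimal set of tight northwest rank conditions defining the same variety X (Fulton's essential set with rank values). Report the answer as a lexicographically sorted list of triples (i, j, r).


Recovering R(i,j) via the rank-extension bound from the 31 conditions:

  0  0  0  0  0  0  1
  0  0  0  0  1  1  2
  0  0  0  1  2  2  3
  0  1  1  2  3  3  4
  1  2  2  3  4  4  5
  1  2  2  3  4  5  6
  1  2  3  4  5  6  7

second differences of R give the permutation w = (7, 5, 4, 2, 1, 6, 3).

ℓ(w)=15; the 5 essential cells (i,j,r):

[(1, 6, 0), (2, 4, 0), (3, 3, 0), (4, 1, 0), (6, 3, 2)]


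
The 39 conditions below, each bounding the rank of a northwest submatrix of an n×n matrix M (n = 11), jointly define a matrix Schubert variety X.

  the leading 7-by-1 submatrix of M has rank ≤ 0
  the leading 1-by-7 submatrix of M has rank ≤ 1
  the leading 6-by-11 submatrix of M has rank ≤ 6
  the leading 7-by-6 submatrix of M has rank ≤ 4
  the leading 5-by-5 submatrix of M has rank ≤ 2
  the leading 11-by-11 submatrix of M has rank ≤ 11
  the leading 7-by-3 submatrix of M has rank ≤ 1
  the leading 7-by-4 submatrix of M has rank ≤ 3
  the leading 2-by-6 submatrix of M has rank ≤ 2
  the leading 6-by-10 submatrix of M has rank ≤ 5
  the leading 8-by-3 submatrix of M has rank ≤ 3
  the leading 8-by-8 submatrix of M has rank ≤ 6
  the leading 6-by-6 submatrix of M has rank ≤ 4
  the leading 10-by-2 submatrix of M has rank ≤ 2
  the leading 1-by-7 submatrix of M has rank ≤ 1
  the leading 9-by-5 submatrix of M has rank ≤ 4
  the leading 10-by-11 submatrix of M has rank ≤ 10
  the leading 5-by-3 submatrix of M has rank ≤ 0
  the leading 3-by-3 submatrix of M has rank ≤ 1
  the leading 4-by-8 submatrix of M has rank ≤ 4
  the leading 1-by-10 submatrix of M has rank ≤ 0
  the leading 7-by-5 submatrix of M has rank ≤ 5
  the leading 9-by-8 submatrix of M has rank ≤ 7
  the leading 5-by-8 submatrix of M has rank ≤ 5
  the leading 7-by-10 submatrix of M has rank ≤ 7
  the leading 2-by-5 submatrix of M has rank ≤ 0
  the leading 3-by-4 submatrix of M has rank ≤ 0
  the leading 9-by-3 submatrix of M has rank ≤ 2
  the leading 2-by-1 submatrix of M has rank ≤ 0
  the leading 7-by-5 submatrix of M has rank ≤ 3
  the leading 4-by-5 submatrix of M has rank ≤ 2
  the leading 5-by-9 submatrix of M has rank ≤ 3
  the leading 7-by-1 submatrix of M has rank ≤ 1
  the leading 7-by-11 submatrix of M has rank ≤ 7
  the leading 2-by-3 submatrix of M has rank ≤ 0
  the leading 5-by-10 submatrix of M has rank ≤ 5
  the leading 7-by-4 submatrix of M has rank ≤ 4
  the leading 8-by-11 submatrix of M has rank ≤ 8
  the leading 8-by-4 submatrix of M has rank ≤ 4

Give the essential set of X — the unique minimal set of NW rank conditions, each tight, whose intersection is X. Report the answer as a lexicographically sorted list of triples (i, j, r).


Reconstructing r_w from the 39 given conditions:

  R[1]: 0 | 0 | 0 | 0 | 0 | 0 | 0 | 0 | 0 | 0 | 1
  R[2]: 0 | 0 | 0 | 0 | 0 | 1 | 1 | 1 | 1 | 1 | 2
  R[3]: 0 | 0 | 0 | 0 | 1 | 2 | 2 | 2 | 2 | 2 | 3
  R[4]: 0 | 0 | 0 | 1 | 2 | 3 | 3 | 3 | 3 | 3 | 4
  R[5]: 0 | 0 | 0 | 1 | 2 | 3 | 3 | 3 | 3 | 4 | 5
  R[6]: 0 | 1 | 1 | 2 | 3 | 4 | 4 | 4 | 4 | 5 | 6
  R[7]: 0 | 1 | 1 | 2 | 3 | 4 | 5 | 5 | 5 | 6 | 7
  R[8]: 1 | 2 | 2 | 3 | 4 | 5 | 6 | 6 | 6 | 7 | 8
  R[9]: 1 | 2 | 2 | 3 | 4 | 5 | 6 | 7 | 7 | 8 | 9
  R[10]: 1 | 2 | 3 | 4 | 5 | 6 | 7 | 8 | 8 | 9 | 10
  R[11]: 1 | 2 | 3 | 4 | 5 | 6 | 7 | 8 | 9 | 10 | 11

reading off 1-entries of Δ²R: w = (11, 6, 5, 4, 10, 2, 7, 1, 8, 3, 9).

D(w) has 32 cells with 8 SE-corners; essential set:

[(1, 10, 0), (2, 5, 0), (3, 4, 0), (5, 3, 0), (5, 9, 3), (7, 1, 0), (7, 3, 1), (9, 3, 2)]


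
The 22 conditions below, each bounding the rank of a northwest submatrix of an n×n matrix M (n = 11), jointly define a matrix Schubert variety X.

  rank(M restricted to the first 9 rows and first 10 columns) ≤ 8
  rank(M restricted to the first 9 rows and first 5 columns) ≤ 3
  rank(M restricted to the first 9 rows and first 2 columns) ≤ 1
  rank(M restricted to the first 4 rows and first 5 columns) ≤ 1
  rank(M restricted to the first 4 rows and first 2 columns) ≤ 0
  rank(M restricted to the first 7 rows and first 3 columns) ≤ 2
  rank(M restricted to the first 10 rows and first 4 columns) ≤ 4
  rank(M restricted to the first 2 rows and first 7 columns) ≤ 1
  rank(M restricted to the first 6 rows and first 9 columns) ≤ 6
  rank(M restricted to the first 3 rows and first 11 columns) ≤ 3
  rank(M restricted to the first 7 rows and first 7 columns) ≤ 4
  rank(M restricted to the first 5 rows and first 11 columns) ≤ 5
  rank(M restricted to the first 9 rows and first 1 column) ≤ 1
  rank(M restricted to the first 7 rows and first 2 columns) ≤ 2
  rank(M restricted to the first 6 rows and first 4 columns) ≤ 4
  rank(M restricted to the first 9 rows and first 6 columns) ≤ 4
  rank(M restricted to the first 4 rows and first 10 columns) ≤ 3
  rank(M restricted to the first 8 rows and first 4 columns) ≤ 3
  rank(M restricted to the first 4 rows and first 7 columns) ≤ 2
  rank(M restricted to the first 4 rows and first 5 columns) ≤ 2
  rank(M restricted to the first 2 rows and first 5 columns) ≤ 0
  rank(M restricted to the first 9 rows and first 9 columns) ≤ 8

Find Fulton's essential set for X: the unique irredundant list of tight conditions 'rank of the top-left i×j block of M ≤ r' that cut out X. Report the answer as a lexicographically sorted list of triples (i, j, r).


Computing R[i][j] = min implied NW-rank bound (n=11, 22 conditions):

  row 1: 0 0 0 0 0 1 1 1 1 1 1
  row 2: 0 0 0 0 0 1 1 2 2 2 2
  row 3: 0 0 1 1 1 2 2 3 3 3 3
  row 4: 0 0 1 1 1 2 2 3 3 3 4
  row 5: 1 1 2 2 2 3 3 4 4 4 5
  row 6: 1 1 2 3 3 4 4 5 5 5 6
  row 7: 1 1 2 3 3 4 4 5 6 6 7
  row 8: 1 1 2 3 3 4 5 6 7 7 8
  row 9: 1 1 2 3 3 4 5 6 7 8 9
  row 10: 1 2 3 4 4 5 6 7 8 9 10
  row 11: 1 2 3 4 5 6 7 8 9 10 11

second differences of R give the permutation w = (6, 8, 3, 11, 1, 4, 9, 7, 10, 2, 5).

9 SE-corners of the 28-cell Rothe diagram give Ess(w):

[(2, 5, 0), (2, 7, 1), (4, 2, 0), (4, 5, 1), (4, 7, 2), (4, 10, 3), (7, 7, 4), (9, 2, 1), (9, 5, 3)]


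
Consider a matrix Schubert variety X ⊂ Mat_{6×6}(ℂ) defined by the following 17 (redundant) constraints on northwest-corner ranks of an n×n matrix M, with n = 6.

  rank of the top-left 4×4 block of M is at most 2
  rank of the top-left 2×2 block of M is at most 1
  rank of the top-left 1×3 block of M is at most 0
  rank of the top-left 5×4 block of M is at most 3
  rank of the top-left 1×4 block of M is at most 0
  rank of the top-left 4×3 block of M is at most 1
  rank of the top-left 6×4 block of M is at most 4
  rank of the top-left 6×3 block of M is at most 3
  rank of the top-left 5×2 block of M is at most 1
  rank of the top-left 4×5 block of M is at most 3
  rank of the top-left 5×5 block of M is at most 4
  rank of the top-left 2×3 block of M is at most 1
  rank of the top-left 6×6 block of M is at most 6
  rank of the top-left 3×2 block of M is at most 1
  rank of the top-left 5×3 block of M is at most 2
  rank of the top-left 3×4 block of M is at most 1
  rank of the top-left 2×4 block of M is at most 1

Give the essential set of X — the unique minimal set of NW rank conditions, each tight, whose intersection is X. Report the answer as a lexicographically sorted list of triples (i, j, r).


Recovering R(i,j) via the rank-extension bound from the 17 conditions:

  R[1]: 0, 0, 0, 0, 1, 1
  R[2]: 1, 1, 1, 1, 2, 2
  R[3]: 1, 1, 1, 1, 2, 3
  R[4]: 1, 1, 1, 2, 3, 4
  R[5]: 1, 1, 2, 3, 4, 5
  R[6]: 1, 2, 3, 4, 5, 6

hence w(1..6) = (5, 1, 6, 4, 3, 2).

4 SE-corners of the 10-cell Rothe diagram give Ess(w):

[(1, 4, 0), (3, 4, 1), (4, 3, 1), (5, 2, 1)]


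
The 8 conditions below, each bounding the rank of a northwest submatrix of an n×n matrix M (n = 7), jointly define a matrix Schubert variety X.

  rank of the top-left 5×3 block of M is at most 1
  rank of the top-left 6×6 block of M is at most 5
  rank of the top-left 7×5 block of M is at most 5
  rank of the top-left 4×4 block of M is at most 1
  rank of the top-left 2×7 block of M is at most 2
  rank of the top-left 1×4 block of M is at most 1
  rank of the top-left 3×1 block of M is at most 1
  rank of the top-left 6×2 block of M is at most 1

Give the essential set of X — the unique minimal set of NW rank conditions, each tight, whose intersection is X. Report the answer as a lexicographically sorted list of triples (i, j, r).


Computing R[i][j] = min implied NW-rank bound (n=7, 8 conditions):

  R[1]: 1, 1, 1, 1, 1, 1, 1
  R[2]: 1, 1, 1, 1, 2, 2, 2
  R[3]: 1, 1, 1, 1, 2, 3, 3
  R[4]: 1, 1, 1, 1, 2, 3, 4
  R[5]: 1, 1, 1, 2, 3, 4, 5
  R[6]: 1, 1, 2, 3, 4, 5, 6
  R[7]: 1, 2, 3, 4, 5, 6, 7

hence w(1..7) = (1, 5, 6, 7, 4, 3, 2).

Rothe diagram D(w) (12 cells), 3 SE-corners (essential conditions):

[(4, 4, 1), (5, 3, 1), (6, 2, 1)]


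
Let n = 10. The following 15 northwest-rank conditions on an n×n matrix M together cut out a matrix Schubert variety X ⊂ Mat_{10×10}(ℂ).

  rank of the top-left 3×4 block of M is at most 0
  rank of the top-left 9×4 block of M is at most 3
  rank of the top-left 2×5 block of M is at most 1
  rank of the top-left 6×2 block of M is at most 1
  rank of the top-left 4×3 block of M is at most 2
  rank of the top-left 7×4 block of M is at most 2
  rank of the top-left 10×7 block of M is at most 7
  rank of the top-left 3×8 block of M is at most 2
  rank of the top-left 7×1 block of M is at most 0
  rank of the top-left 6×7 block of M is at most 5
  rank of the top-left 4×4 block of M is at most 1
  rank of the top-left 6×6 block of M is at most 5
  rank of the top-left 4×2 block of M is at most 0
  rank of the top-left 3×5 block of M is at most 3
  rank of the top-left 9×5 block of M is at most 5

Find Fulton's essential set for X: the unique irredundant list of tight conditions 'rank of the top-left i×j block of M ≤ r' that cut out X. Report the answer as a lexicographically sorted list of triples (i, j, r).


Recovering R(i,j) via the rank-extension bound from the 15 conditions:

  row 1: 0 0 0 0 1 1 1 1 1 1
  row 2: 0 0 0 0 1 2 2 2 2 2
  row 3: 0 0 0 0 1 2 2 2 3 3
  row 4: 0 0 1 1 2 3 3 3 4 4
  row 5: 0 1 2 2 3 4 4 4 5 5
  row 6: 0 1 2 2 3 4 5 5 6 6
  row 7: 0 1 2 2 3 4 5 6 7 7
  row 8: 1 2 3 3 4 5 6 7 8 8
  row 9: 1 2 3 3 4 5 6 7 8 9
  row 10: 1 2 3 4 5 6 7 8 9 10

so w = (5, 6, 9, 3, 2, 7, 8, 1, 10, 4).

Fulton essential set (6 of the 22 Rothe cells):

[(3, 4, 0), (3, 8, 2), (4, 2, 0), (7, 1, 0), (7, 4, 2), (9, 4, 3)]


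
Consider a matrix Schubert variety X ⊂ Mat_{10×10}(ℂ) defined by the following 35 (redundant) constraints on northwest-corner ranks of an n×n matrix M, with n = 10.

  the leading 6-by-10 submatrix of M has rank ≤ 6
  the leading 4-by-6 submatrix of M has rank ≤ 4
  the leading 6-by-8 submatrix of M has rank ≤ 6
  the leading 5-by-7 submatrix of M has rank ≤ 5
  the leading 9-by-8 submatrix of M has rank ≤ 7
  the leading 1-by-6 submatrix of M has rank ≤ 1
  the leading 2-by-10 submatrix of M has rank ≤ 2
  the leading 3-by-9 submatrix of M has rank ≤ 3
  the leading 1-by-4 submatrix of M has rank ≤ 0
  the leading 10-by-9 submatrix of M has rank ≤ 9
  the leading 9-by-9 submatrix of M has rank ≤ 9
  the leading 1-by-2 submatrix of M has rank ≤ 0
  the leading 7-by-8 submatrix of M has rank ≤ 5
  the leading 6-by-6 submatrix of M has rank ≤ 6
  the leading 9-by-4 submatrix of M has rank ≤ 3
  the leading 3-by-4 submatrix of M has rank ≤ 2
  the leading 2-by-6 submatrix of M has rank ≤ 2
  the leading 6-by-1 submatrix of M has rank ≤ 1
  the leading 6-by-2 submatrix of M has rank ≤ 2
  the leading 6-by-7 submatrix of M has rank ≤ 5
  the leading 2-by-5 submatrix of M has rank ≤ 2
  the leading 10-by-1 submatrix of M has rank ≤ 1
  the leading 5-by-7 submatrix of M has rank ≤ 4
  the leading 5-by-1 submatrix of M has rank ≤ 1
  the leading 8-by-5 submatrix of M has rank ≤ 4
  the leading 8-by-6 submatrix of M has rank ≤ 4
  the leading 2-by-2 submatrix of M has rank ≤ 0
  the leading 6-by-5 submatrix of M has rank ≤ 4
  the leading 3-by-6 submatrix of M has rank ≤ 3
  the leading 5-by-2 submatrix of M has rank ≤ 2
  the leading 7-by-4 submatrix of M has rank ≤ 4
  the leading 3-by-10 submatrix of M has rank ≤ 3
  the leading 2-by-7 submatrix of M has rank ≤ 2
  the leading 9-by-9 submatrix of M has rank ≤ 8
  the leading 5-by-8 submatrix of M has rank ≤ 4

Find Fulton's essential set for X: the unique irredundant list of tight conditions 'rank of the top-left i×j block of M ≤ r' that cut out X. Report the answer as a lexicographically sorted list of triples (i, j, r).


Recovering R(i,j) via the rank-extension bound from the 35 conditions:

  R[1]: 0 | 0 | 0 | 0 | 1 | 1 | 1 | 1 | 1 | 1
  R[2]: 0 | 0 | 1 | 1 | 2 | 2 | 2 | 2 | 2 | 2
  R[3]: 1 | 1 | 2 | 2 | 3 | 3 | 3 | 3 | 3 | 3
  R[4]: 1 | 2 | 3 | 3 | 4 | 4 | 4 | 4 | 4 | 4
  R[5]: 1 | 2 | 3 | 3 | 4 | 4 | 4 | 4 | 5 | 5
  R[6]: 1 | 2 | 3 | 3 | 4 | 4 | 5 | 5 | 6 | 6
  R[7]: 1 | 2 | 3 | 3 | 4 | 4 | 5 | 5 | 6 | 7
  R[8]: 1 | 2 | 3 | 3 | 4 | 4 | 5 | 6 | 7 | 8
  R[9]: 1 | 2 | 3 | 3 | 4 | 5 | 6 | 7 | 8 | 9
  R[10]: 1 | 2 | 3 | 4 | 5 | 6 | 7 | 8 | 9 | 10

so w = (5, 3, 1, 2, 9, 7, 10, 8, 6, 4).

ℓ(w)=18; the 6 essential cells (i,j,r):

[(1, 4, 0), (2, 2, 0), (5, 8, 4), (7, 8, 5), (8, 6, 4), (9, 4, 3)]
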